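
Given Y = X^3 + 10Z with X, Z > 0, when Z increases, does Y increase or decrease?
Y increases

Taking the partial derivative:
∂Y/∂Z = 10

∂Y/∂Z = 10 > 0 (assuming positive values)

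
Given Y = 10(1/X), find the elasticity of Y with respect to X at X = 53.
Elasticity = -1

Elasticity = (dY/dX) · (X/Y)

dY/dX = -10/X²
At X = 53: dY/dX = -10/2809, Y = 10/53

Elasticity = (-10/2809) · (53 / (10/53)) = -1

Interpretation: for a small percentage change in X, the percentage change in Y is approximately -1.00 times as large.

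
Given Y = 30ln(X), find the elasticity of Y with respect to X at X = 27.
Elasticity = 1/ln(27) ≈ 0.3034

Elasticity = (dY/dX) · (X/Y)

dY/dX = 30/X
At X = 27: dY/dX = 10/9, Y = 30·ln(27)

Elasticity = (10/9) · (27 / (30·ln(27))) = 1/ln(27) ≈ 0.3034

Interpretation: for a small percentage change in X, the percentage change in Y is approximately 0.30 times as large.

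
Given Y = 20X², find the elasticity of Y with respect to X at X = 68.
Elasticity = 2

Elasticity = (dY/dX) · (X/Y)

dY/dX = 40·X
At X = 68: dY/dX = 2720, Y = 92480

Elasticity = 2720 · (68 / 92480) = 2

Interpretation: for a small percentage change in X, the percentage change in Y is approximately 2.00 times as large.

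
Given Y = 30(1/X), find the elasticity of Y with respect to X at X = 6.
Elasticity = -1

Elasticity = (dY/dX) · (X/Y)

dY/dX = -30/X²
At X = 6: dY/dX = -5/6, Y = 5

Elasticity = (-5/6) · (6 / 5) = -1

Interpretation: for a small percentage change in X, the percentage change in Y is approximately -1.00 times as large.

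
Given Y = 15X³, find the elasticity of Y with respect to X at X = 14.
Elasticity = 3

Elasticity = (dY/dX) · (X/Y)

dY/dX = 45·X²
At X = 14: dY/dX = 8820, Y = 41160

Elasticity = 8820 · (14 / 41160) = 3

Interpretation: for a small percentage change in X, the percentage change in Y is approximately 3.00 times as large.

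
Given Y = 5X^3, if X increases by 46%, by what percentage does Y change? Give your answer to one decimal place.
211.2%

For Y = 5X^3:
If X → X(1 + 0.46)
Then Y → Y · (1 + 0.46)^3
     ≈ Y · 3.1121

Percentage change = ((1 + 0.46)^3 − 1) × 100% ≈ 211.2%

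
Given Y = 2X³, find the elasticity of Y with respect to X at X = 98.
Elasticity = 3

Elasticity = (dY/dX) · (X/Y)

dY/dX = 6·X²
At X = 98: dY/dX = 57624, Y = 1882384

Elasticity = 57624 · (98 / 1882384) = 3

Interpretation: for a small percentage change in X, the percentage change in Y is approximately 3.00 times as large.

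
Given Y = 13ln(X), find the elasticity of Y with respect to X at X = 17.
Elasticity = 1/ln(17) ≈ 0.3530

Elasticity = (dY/dX) · (X/Y)

dY/dX = 13/X
At X = 17: dY/dX = 13/17, Y = 13·ln(17)

Elasticity = (13/17) · (17 / (13·ln(17))) = 1/ln(17) ≈ 0.3530

Interpretation: for a small percentage change in X, the percentage change in Y is approximately 0.35 times as large.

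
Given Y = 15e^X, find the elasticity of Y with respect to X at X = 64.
Elasticity = 64

Elasticity = (dY/dX) · (X/Y)

dY/dX = 15·e^X
At X = 64: dY/dX = 15·e^64, Y = 15·e^64

Elasticity = (15·e^64) · (64 / (15·e^64)) = 64

Interpretation: for a small percentage change in X, the percentage change in Y is approximately 64.00 times as large.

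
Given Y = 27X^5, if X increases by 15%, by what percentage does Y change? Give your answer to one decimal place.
101.1%

For Y = 27X^5:
If X → X(1 + 0.15)
Then Y → Y · (1 + 0.15)^5
     ≈ Y · 2.0114

Percentage change = ((1 + 0.15)^5 − 1) × 100% ≈ 101.1%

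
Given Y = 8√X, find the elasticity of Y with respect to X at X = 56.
Elasticity = 1/2

Elasticity = (dY/dX) · (X/Y)

dY/dX = 4/√X
At X = 56: dY/dX = √14/7, Y = 16·√14

Elasticity = (√14/7) · (56 / (16·√14)) = 1/2

Interpretation: for a small percentage change in X, the percentage change in Y is approximately 0.50 times as large.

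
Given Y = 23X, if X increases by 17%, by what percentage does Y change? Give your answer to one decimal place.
17.0%

For Y = 23X:
If X → X(1 + 0.17)
Then Y → Y · (1 + 0.17)^1
     = Y · 1.1700

Percentage change = ((1 + 0.17)^1 − 1) × 100% = 17.0%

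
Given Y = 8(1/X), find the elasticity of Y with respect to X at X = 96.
Elasticity = -1

Elasticity = (dY/dX) · (X/Y)

dY/dX = -8/X²
At X = 96: dY/dX = -1/1152, Y = 1/12

Elasticity = (-1/1152) · (96 / (1/12)) = -1

Interpretation: for a small percentage change in X, the percentage change in Y is approximately -1.00 times as large.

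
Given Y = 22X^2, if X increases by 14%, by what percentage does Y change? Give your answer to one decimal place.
30.0%

For Y = 22X^2:
If X → X(1 + 0.14)
Then Y → Y · (1 + 0.14)^2
     = Y · 1.2996

Percentage change = ((1 + 0.14)^2 − 1) × 100% ≈ 30.0%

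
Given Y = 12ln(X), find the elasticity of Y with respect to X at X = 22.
Elasticity = 1/ln(22) ≈ 0.3235

Elasticity = (dY/dX) · (X/Y)

dY/dX = 12/X
At X = 22: dY/dX = 6/11, Y = 12·ln(22)

Elasticity = (6/11) · (22 / (12·ln(22))) = 1/ln(22) ≈ 0.3235

Interpretation: for a small percentage change in X, the percentage change in Y is approximately 0.32 times as large.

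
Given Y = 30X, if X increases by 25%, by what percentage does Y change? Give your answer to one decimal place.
25.0%

For Y = 30X:
If X → X(1 + 0.25)
Then Y → Y · (1 + 0.25)^1
     = Y · 1.2500

Percentage change = ((1 + 0.25)^1 − 1) × 100% = 25.0%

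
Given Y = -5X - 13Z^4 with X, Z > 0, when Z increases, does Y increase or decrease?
Y decreases

Taking the partial derivative:
∂Y/∂Z = -52Z^3

∂Y/∂Z = -52Z^3 < 0 (assuming positive values)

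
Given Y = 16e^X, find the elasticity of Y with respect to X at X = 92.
Elasticity = 92

Elasticity = (dY/dX) · (X/Y)

dY/dX = 16·e^X
At X = 92: dY/dX = 16·e^92, Y = 16·e^92

Elasticity = (16·e^92) · (92 / (16·e^92)) = 92

Interpretation: for a small percentage change in X, the percentage change in Y is approximately 92.00 times as large.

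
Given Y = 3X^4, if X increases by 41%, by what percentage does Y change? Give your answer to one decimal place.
295.3%

For Y = 3X^4:
If X → X(1 + 0.41)
Then Y → Y · (1 + 0.41)^4
     ≈ Y · 3.9525

Percentage change = ((1 + 0.41)^4 − 1) × 100% ≈ 295.3%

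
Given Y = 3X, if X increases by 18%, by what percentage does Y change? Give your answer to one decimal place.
18.0%

For Y = 3X:
If X → X(1 + 0.18)
Then Y → Y · (1 + 0.18)^1
     = Y · 1.1800

Percentage change = ((1 + 0.18)^1 − 1) × 100% = 18.0%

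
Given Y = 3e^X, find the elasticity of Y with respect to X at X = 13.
Elasticity = 13

Elasticity = (dY/dX) · (X/Y)

dY/dX = 3·e^X
At X = 13: dY/dX = 3·e^13, Y = 3·e^13

Elasticity = (3·e^13) · (13 / (3·e^13)) = 13

Interpretation: for a small percentage change in X, the percentage change in Y is approximately 13.00 times as large.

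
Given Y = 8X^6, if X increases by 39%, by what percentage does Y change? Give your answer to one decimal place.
621.3%

For Y = 8X^6:
If X → X(1 + 0.39)
Then Y → Y · (1 + 0.39)^6
     ≈ Y · 7.2125

Percentage change = ((1 + 0.39)^6 − 1) × 100% ≈ 621.3%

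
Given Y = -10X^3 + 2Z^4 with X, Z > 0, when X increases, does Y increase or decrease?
Y decreases

Taking the partial derivative:
∂Y/∂X = -30X^2

∂Y/∂X = -30X^2 < 0 (assuming positive values)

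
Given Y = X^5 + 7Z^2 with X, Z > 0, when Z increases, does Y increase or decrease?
Y increases

Taking the partial derivative:
∂Y/∂Z = 14Z

∂Y/∂Z = 14Z > 0 (assuming positive values)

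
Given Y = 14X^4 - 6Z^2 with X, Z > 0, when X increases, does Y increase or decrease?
Y increases

Taking the partial derivative:
∂Y/∂X = 56X^3

∂Y/∂X = 56X^3 > 0 (assuming positive values)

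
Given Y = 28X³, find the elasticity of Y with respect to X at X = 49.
Elasticity = 3

Elasticity = (dY/dX) · (X/Y)

dY/dX = 84·X²
At X = 49: dY/dX = 201684, Y = 3294172

Elasticity = 201684 · (49 / 3294172) = 3

Interpretation: for a small percentage change in X, the percentage change in Y is approximately 3.00 times as large.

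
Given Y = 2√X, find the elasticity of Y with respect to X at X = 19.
Elasticity = 1/2

Elasticity = (dY/dX) · (X/Y)

dY/dX = 1/√X
At X = 19: dY/dX = √19/19, Y = 2·√19

Elasticity = (√19/19) · (19 / (2·√19)) = 1/2

Interpretation: for a small percentage change in X, the percentage change in Y is approximately 0.50 times as large.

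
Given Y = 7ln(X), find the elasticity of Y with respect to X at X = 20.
Elasticity = 1/ln(20) ≈ 0.3338

Elasticity = (dY/dX) · (X/Y)

dY/dX = 7/X
At X = 20: dY/dX = 7/20, Y = 7·ln(20)

Elasticity = (7/20) · (20 / (7·ln(20))) = 1/ln(20) ≈ 0.3338

Interpretation: for a small percentage change in X, the percentage change in Y is approximately 0.33 times as large.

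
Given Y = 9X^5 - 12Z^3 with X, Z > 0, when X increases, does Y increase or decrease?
Y increases

Taking the partial derivative:
∂Y/∂X = 45X^4

∂Y/∂X = 45X^4 > 0 (assuming positive values)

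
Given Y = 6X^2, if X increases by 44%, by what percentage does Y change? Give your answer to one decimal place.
107.4%

For Y = 6X^2:
If X → X(1 + 0.44)
Then Y → Y · (1 + 0.44)^2
     = Y · 2.0736

Percentage change = ((1 + 0.44)^2 − 1) × 100% ≈ 107.4%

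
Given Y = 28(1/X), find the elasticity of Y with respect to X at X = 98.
Elasticity = -1

Elasticity = (dY/dX) · (X/Y)

dY/dX = -28/X²
At X = 98: dY/dX = -1/343, Y = 2/7

Elasticity = (-1/343) · (98 / (2/7)) = -1

Interpretation: for a small percentage change in X, the percentage change in Y is approximately -1.00 times as large.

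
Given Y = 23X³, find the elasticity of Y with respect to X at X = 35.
Elasticity = 3

Elasticity = (dY/dX) · (X/Y)

dY/dX = 69·X²
At X = 35: dY/dX = 84525, Y = 986125

Elasticity = 84525 · (35 / 986125) = 3

Interpretation: for a small percentage change in X, the percentage change in Y is approximately 3.00 times as large.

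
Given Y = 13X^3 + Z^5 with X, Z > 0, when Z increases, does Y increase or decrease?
Y increases

Taking the partial derivative:
∂Y/∂Z = 5Z^4

∂Y/∂Z = 5Z^4 > 0 (assuming positive values)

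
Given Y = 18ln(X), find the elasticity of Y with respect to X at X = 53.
Elasticity = 1/ln(53) ≈ 0.2519

Elasticity = (dY/dX) · (X/Y)

dY/dX = 18/X
At X = 53: dY/dX = 18/53, Y = 18·ln(53)

Elasticity = (18/53) · (53 / (18·ln(53))) = 1/ln(53) ≈ 0.2519

Interpretation: for a small percentage change in X, the percentage change in Y is approximately 0.25 times as large.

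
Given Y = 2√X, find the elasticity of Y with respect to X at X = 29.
Elasticity = 1/2

Elasticity = (dY/dX) · (X/Y)

dY/dX = 1/√X
At X = 29: dY/dX = √29/29, Y = 2·√29

Elasticity = (√29/29) · (29 / (2·√29)) = 1/2

Interpretation: for a small percentage change in X, the percentage change in Y is approximately 0.50 times as large.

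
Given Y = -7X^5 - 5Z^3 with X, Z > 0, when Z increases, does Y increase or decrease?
Y decreases

Taking the partial derivative:
∂Y/∂Z = -15Z^2

∂Y/∂Z = -15Z^2 < 0 (assuming positive values)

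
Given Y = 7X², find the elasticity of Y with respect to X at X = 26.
Elasticity = 2

Elasticity = (dY/dX) · (X/Y)

dY/dX = 14·X
At X = 26: dY/dX = 364, Y = 4732

Elasticity = 364 · (26 / 4732) = 2

Interpretation: for a small percentage change in X, the percentage change in Y is approximately 2.00 times as large.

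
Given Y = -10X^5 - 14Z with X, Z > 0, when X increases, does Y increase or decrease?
Y decreases

Taking the partial derivative:
∂Y/∂X = -50X^4

∂Y/∂X = -50X^4 < 0 (assuming positive values)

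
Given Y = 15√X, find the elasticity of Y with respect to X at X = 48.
Elasticity = 1/2

Elasticity = (dY/dX) · (X/Y)

dY/dX = 15/(2·√X)
At X = 48: dY/dX = 5·√3/8, Y = 60·√3

Elasticity = (5·√3/8) · (48 / (60·√3)) = 1/2

Interpretation: for a small percentage change in X, the percentage change in Y is approximately 0.50 times as large.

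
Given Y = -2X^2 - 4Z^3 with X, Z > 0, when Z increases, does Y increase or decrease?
Y decreases

Taking the partial derivative:
∂Y/∂Z = -12Z^2

∂Y/∂Z = -12Z^2 < 0 (assuming positive values)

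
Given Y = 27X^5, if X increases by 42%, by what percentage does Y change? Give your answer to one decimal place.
477.4%

For Y = 27X^5:
If X → X(1 + 0.42)
Then Y → Y · (1 + 0.42)^5
     ≈ Y · 5.7735

Percentage change = ((1 + 0.42)^5 − 1) × 100% ≈ 477.4%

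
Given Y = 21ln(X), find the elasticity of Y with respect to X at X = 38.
Elasticity = 1/ln(38) ≈ 0.2749

Elasticity = (dY/dX) · (X/Y)

dY/dX = 21/X
At X = 38: dY/dX = 21/38, Y = 21·ln(38)

Elasticity = (21/38) · (38 / (21·ln(38))) = 1/ln(38) ≈ 0.2749

Interpretation: for a small percentage change in X, the percentage change in Y is approximately 0.27 times as large.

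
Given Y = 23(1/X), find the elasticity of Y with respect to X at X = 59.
Elasticity = -1

Elasticity = (dY/dX) · (X/Y)

dY/dX = -23/X²
At X = 59: dY/dX = -23/3481, Y = 23/59

Elasticity = (-23/3481) · (59 / (23/59)) = -1

Interpretation: for a small percentage change in X, the percentage change in Y is approximately -1.00 times as large.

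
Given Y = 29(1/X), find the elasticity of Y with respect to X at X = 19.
Elasticity = -1

Elasticity = (dY/dX) · (X/Y)

dY/dX = -29/X²
At X = 19: dY/dX = -29/361, Y = 29/19

Elasticity = (-29/361) · (19 / (29/19)) = -1

Interpretation: for a small percentage change in X, the percentage change in Y is approximately -1.00 times as large.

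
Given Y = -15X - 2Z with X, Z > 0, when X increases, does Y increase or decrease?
Y decreases

Taking the partial derivative:
∂Y/∂X = -15

∂Y/∂X = -15 < 0 (assuming positive values)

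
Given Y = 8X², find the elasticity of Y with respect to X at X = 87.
Elasticity = 2

Elasticity = (dY/dX) · (X/Y)

dY/dX = 16·X
At X = 87: dY/dX = 1392, Y = 60552

Elasticity = 1392 · (87 / 60552) = 2

Interpretation: for a small percentage change in X, the percentage change in Y is approximately 2.00 times as large.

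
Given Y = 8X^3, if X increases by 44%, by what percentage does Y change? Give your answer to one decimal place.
198.6%

For Y = 8X^3:
If X → X(1 + 0.44)
Then Y → Y · (1 + 0.44)^3
     ≈ Y · 2.9860

Percentage change = ((1 + 0.44)^3 − 1) × 100% ≈ 198.6%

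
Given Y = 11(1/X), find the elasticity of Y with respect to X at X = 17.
Elasticity = -1

Elasticity = (dY/dX) · (X/Y)

dY/dX = -11/X²
At X = 17: dY/dX = -11/289, Y = 11/17

Elasticity = (-11/289) · (17 / (11/17)) = -1

Interpretation: for a small percentage change in X, the percentage change in Y is approximately -1.00 times as large.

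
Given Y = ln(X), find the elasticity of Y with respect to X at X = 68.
Elasticity = 1/ln(68) ≈ 0.2370

Elasticity = (dY/dX) · (X/Y)

dY/dX = 1/X
At X = 68: dY/dX = 1/68, Y = ln(68)

Elasticity = (1/68) · (68 / (ln(68))) = 1/ln(68) ≈ 0.2370

Interpretation: for a small percentage change in X, the percentage change in Y is approximately 0.24 times as large.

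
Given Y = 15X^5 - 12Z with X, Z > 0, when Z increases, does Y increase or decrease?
Y decreases

Taking the partial derivative:
∂Y/∂Z = -12

∂Y/∂Z = -12 < 0 (assuming positive values)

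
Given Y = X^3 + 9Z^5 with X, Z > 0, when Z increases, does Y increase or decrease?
Y increases

Taking the partial derivative:
∂Y/∂Z = 45Z^4

∂Y/∂Z = 45Z^4 > 0 (assuming positive values)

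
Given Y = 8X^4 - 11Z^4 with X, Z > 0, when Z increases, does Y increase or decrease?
Y decreases

Taking the partial derivative:
∂Y/∂Z = -44Z^3

∂Y/∂Z = -44Z^3 < 0 (assuming positive values)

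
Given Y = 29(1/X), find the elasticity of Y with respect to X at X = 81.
Elasticity = -1

Elasticity = (dY/dX) · (X/Y)

dY/dX = -29/X²
At X = 81: dY/dX = -29/6561, Y = 29/81

Elasticity = (-29/6561) · (81 / (29/81)) = -1

Interpretation: for a small percentage change in X, the percentage change in Y is approximately -1.00 times as large.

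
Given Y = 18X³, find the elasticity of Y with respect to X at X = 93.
Elasticity = 3

Elasticity = (dY/dX) · (X/Y)

dY/dX = 54·X²
At X = 93: dY/dX = 467046, Y = 14478426

Elasticity = 467046 · (93 / 14478426) = 3

Interpretation: for a small percentage change in X, the percentage change in Y is approximately 3.00 times as large.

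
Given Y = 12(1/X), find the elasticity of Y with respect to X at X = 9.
Elasticity = -1

Elasticity = (dY/dX) · (X/Y)

dY/dX = -12/X²
At X = 9: dY/dX = -4/27, Y = 4/3

Elasticity = (-4/27) · (9 / (4/3)) = -1

Interpretation: for a small percentage change in X, the percentage change in Y is approximately -1.00 times as large.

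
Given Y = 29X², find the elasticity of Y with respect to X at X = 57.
Elasticity = 2

Elasticity = (dY/dX) · (X/Y)

dY/dX = 58·X
At X = 57: dY/dX = 3306, Y = 94221

Elasticity = 3306 · (57 / 94221) = 2

Interpretation: for a small percentage change in X, the percentage change in Y is approximately 2.00 times as large.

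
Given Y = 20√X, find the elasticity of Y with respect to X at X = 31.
Elasticity = 1/2

Elasticity = (dY/dX) · (X/Y)

dY/dX = 10/√X
At X = 31: dY/dX = 10·√31/31, Y = 20·√31

Elasticity = (10·√31/31) · (31 / (20·√31)) = 1/2

Interpretation: for a small percentage change in X, the percentage change in Y is approximately 0.50 times as large.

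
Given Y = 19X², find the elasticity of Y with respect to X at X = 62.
Elasticity = 2

Elasticity = (dY/dX) · (X/Y)

dY/dX = 38·X
At X = 62: dY/dX = 2356, Y = 73036

Elasticity = 2356 · (62 / 73036) = 2

Interpretation: for a small percentage change in X, the percentage change in Y is approximately 2.00 times as large.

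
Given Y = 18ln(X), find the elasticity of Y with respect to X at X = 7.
Elasticity = 1/ln(7) ≈ 0.5139

Elasticity = (dY/dX) · (X/Y)

dY/dX = 18/X
At X = 7: dY/dX = 18/7, Y = 18·ln(7)

Elasticity = (18/7) · (7 / (18·ln(7))) = 1/ln(7) ≈ 0.5139

Interpretation: for a small percentage change in X, the percentage change in Y is approximately 0.51 times as large.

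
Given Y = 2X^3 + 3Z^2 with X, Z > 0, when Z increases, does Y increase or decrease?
Y increases

Taking the partial derivative:
∂Y/∂Z = 6Z

∂Y/∂Z = 6Z > 0 (assuming positive values)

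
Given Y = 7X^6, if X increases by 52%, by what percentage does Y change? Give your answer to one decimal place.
1133.3%

For Y = 7X^6:
If X → X(1 + 0.52)
Then Y → Y · (1 + 0.52)^6
     ≈ Y · 12.3328

Percentage change = ((1 + 0.52)^6 − 1) × 100% ≈ 1133.3%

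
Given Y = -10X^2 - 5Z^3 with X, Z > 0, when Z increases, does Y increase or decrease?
Y decreases

Taking the partial derivative:
∂Y/∂Z = -15Z^2

∂Y/∂Z = -15Z^2 < 0 (assuming positive values)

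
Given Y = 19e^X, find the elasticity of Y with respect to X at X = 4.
Elasticity = 4

Elasticity = (dY/dX) · (X/Y)

dY/dX = 19·e^X
At X = 4: dY/dX = 19·e^4, Y = 19·e^4

Elasticity = (19·e^4) · (4 / (19·e^4)) = 4

Interpretation: for a small percentage change in X, the percentage change in Y is approximately 4.00 times as large.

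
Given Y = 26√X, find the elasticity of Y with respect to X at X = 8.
Elasticity = 1/2

Elasticity = (dY/dX) · (X/Y)

dY/dX = 13/√X
At X = 8: dY/dX = 13·√2/4, Y = 52·√2

Elasticity = (13·√2/4) · (8 / (52·√2)) = 1/2

Interpretation: for a small percentage change in X, the percentage change in Y is approximately 0.50 times as large.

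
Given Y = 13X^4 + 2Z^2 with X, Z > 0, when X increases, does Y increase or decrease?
Y increases

Taking the partial derivative:
∂Y/∂X = 52X^3

∂Y/∂X = 52X^3 > 0 (assuming positive values)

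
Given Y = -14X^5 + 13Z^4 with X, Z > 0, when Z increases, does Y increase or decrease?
Y increases

Taking the partial derivative:
∂Y/∂Z = 52Z^3

∂Y/∂Z = 52Z^3 > 0 (assuming positive values)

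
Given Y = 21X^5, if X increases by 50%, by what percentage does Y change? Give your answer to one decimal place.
659.4%

For Y = 21X^5:
If X → X(1 + 0.5)
Then Y → Y · (1 + 0.5)^5
     ≈ Y · 7.5938

Percentage change = ((1 + 0.5)^5 − 1) × 100% ≈ 659.4%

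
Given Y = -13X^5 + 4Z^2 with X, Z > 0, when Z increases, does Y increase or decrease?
Y increases

Taking the partial derivative:
∂Y/∂Z = 8Z

∂Y/∂Z = 8Z > 0 (assuming positive values)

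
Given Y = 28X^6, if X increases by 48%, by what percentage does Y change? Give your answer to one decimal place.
950.9%

For Y = 28X^6:
If X → X(1 + 0.48)
Then Y → Y · (1 + 0.48)^6
     ≈ Y · 10.5092

Percentage change = ((1 + 0.48)^6 − 1) × 100% ≈ 950.9%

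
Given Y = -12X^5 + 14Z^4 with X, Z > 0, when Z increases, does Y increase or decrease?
Y increases

Taking the partial derivative:
∂Y/∂Z = 56Z^3

∂Y/∂Z = 56Z^3 > 0 (assuming positive values)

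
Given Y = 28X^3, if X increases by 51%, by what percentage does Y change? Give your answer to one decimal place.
244.3%

For Y = 28X^3:
If X → X(1 + 0.51)
Then Y → Y · (1 + 0.51)^3
     ≈ Y · 3.4430

Percentage change = ((1 + 0.51)^3 − 1) × 100% ≈ 244.3%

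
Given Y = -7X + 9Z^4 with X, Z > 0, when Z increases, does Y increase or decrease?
Y increases

Taking the partial derivative:
∂Y/∂Z = 36Z^3

∂Y/∂Z = 36Z^3 > 0 (assuming positive values)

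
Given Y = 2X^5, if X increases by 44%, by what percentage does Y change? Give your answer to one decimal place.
519.2%

For Y = 2X^5:
If X → X(1 + 0.44)
Then Y → Y · (1 + 0.44)^5
     ≈ Y · 6.1917

Percentage change = ((1 + 0.44)^5 − 1) × 100% ≈ 519.2%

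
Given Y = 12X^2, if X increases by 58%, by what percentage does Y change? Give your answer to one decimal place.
149.6%

For Y = 12X^2:
If X → X(1 + 0.58)
Then Y → Y · (1 + 0.58)^2
     = Y · 2.4964

Percentage change = ((1 + 0.58)^2 − 1) × 100% ≈ 149.6%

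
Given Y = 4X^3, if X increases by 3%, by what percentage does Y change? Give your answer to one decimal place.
9.3%

For Y = 4X^3:
If X → X(1 + 0.03)
Then Y → Y · (1 + 0.03)^3
     ≈ Y · 1.0927

Percentage change = ((1 + 0.03)^3 − 1) × 100% ≈ 9.3%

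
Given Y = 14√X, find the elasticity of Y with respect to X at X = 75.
Elasticity = 1/2

Elasticity = (dY/dX) · (X/Y)

dY/dX = 7/√X
At X = 75: dY/dX = 7·√3/15, Y = 70·√3

Elasticity = (7·√3/15) · (75 / (70·√3)) = 1/2

Interpretation: for a small percentage change in X, the percentage change in Y is approximately 0.50 times as large.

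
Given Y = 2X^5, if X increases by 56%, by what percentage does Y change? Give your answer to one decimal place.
823.9%

For Y = 2X^5:
If X → X(1 + 0.56)
Then Y → Y · (1 + 0.56)^5
     ≈ Y · 9.2390

Percentage change = ((1 + 0.56)^5 − 1) × 100% ≈ 823.9%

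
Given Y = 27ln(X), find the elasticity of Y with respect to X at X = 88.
Elasticity = 1/ln(88) ≈ 0.2233

Elasticity = (dY/dX) · (X/Y)

dY/dX = 27/X
At X = 88: dY/dX = 27/88, Y = 27·ln(88)

Elasticity = (27/88) · (88 / (27·ln(88))) = 1/ln(88) ≈ 0.2233

Interpretation: for a small percentage change in X, the percentage change in Y is approximately 0.22 times as large.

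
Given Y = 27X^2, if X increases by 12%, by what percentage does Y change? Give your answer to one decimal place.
25.4%

For Y = 27X^2:
If X → X(1 + 0.12)
Then Y → Y · (1 + 0.12)^2
     = Y · 1.2544

Percentage change = ((1 + 0.12)^2 − 1) × 100% ≈ 25.4%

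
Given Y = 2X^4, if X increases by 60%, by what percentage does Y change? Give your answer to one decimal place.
555.4%

For Y = 2X^4:
If X → X(1 + 0.6)
Then Y → Y · (1 + 0.6)^4
     = Y · 6.5536

Percentage change = ((1 + 0.6)^4 − 1) × 100% ≈ 555.4%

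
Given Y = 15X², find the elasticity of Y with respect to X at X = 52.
Elasticity = 2

Elasticity = (dY/dX) · (X/Y)

dY/dX = 30·X
At X = 52: dY/dX = 1560, Y = 40560

Elasticity = 1560 · (52 / 40560) = 2

Interpretation: for a small percentage change in X, the percentage change in Y is approximately 2.00 times as large.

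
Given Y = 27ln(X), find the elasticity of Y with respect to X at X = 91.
Elasticity = 1/ln(91) ≈ 0.2217

Elasticity = (dY/dX) · (X/Y)

dY/dX = 27/X
At X = 91: dY/dX = 27/91, Y = 27·ln(91)

Elasticity = (27/91) · (91 / (27·ln(91))) = 1/ln(91) ≈ 0.2217

Interpretation: for a small percentage change in X, the percentage change in Y is approximately 0.22 times as large.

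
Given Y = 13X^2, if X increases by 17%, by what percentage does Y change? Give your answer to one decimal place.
36.9%

For Y = 13X^2:
If X → X(1 + 0.17)
Then Y → Y · (1 + 0.17)^2
     = Y · 1.3689

Percentage change = ((1 + 0.17)^2 − 1) × 100% ≈ 36.9%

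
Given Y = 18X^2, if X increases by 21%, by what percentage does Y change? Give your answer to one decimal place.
46.4%

For Y = 18X^2:
If X → X(1 + 0.21)
Then Y → Y · (1 + 0.21)^2
     = Y · 1.4641

Percentage change = ((1 + 0.21)^2 − 1) × 100% ≈ 46.4%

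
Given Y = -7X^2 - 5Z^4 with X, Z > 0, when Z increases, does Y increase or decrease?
Y decreases

Taking the partial derivative:
∂Y/∂Z = -20Z^3

∂Y/∂Z = -20Z^3 < 0 (assuming positive values)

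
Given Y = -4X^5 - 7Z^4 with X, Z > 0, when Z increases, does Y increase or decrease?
Y decreases

Taking the partial derivative:
∂Y/∂Z = -28Z^3

∂Y/∂Z = -28Z^3 < 0 (assuming positive values)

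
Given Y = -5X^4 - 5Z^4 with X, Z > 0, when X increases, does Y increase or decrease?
Y decreases

Taking the partial derivative:
∂Y/∂X = -20X^3

∂Y/∂X = -20X^3 < 0 (assuming positive values)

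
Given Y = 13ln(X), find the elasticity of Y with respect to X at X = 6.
Elasticity = 1/ln(6) ≈ 0.5581

Elasticity = (dY/dX) · (X/Y)

dY/dX = 13/X
At X = 6: dY/dX = 13/6, Y = 13·ln(6)

Elasticity = (13/6) · (6 / (13·ln(6))) = 1/ln(6) ≈ 0.5581

Interpretation: for a small percentage change in X, the percentage change in Y is approximately 0.56 times as large.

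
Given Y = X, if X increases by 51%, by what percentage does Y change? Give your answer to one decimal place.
51.0%

For Y = X:
If X → X(1 + 0.51)
Then Y → Y · (1 + 0.51)^1
     = Y · 1.5100

Percentage change = ((1 + 0.51)^1 − 1) × 100% = 51.0%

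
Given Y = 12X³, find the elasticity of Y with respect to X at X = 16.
Elasticity = 3

Elasticity = (dY/dX) · (X/Y)

dY/dX = 36·X²
At X = 16: dY/dX = 9216, Y = 49152

Elasticity = 9216 · (16 / 49152) = 3

Interpretation: for a small percentage change in X, the percentage change in Y is approximately 3.00 times as large.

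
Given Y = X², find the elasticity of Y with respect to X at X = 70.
Elasticity = 2

Elasticity = (dY/dX) · (X/Y)

dY/dX = 2·X
At X = 70: dY/dX = 140, Y = 4900

Elasticity = 140 · (70 / 4900) = 2

Interpretation: for a small percentage change in X, the percentage change in Y is approximately 2.00 times as large.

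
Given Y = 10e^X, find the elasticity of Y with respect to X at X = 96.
Elasticity = 96

Elasticity = (dY/dX) · (X/Y)

dY/dX = 10·e^X
At X = 96: dY/dX = 10·e^96, Y = 10·e^96

Elasticity = (10·e^96) · (96 / (10·e^96)) = 96

Interpretation: for a small percentage change in X, the percentage change in Y is approximately 96.00 times as large.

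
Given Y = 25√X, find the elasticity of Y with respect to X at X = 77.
Elasticity = 1/2

Elasticity = (dY/dX) · (X/Y)

dY/dX = 25/(2·√X)
At X = 77: dY/dX = 25·√77/154, Y = 25·√77

Elasticity = (25·√77/154) · (77 / (25·√77)) = 1/2

Interpretation: for a small percentage change in X, the percentage change in Y is approximately 0.50 times as large.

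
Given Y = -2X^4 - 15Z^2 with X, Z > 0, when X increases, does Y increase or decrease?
Y decreases

Taking the partial derivative:
∂Y/∂X = -8X^3

∂Y/∂X = -8X^3 < 0 (assuming positive values)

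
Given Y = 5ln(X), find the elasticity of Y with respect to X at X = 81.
Elasticity = 1/ln(81) ≈ 0.2276

Elasticity = (dY/dX) · (X/Y)

dY/dX = 5/X
At X = 81: dY/dX = 5/81, Y = 5·ln(81)

Elasticity = (5/81) · (81 / (5·ln(81))) = 1/ln(81) ≈ 0.2276

Interpretation: for a small percentage change in X, the percentage change in Y is approximately 0.23 times as large.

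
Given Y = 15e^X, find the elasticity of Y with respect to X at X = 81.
Elasticity = 81

Elasticity = (dY/dX) · (X/Y)

dY/dX = 15·e^X
At X = 81: dY/dX = 15·e^81, Y = 15·e^81

Elasticity = (15·e^81) · (81 / (15·e^81)) = 81

Interpretation: for a small percentage change in X, the percentage change in Y is approximately 81.00 times as large.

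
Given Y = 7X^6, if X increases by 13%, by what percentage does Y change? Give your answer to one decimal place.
108.2%

For Y = 7X^6:
If X → X(1 + 0.13)
Then Y → Y · (1 + 0.13)^6
     ≈ Y · 2.0820

Percentage change = ((1 + 0.13)^6 − 1) × 100% ≈ 108.2%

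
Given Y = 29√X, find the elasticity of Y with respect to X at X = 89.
Elasticity = 1/2

Elasticity = (dY/dX) · (X/Y)

dY/dX = 29/(2·√X)
At X = 89: dY/dX = 29·√89/178, Y = 29·√89

Elasticity = (29·√89/178) · (89 / (29·√89)) = 1/2

Interpretation: for a small percentage change in X, the percentage change in Y is approximately 0.50 times as large.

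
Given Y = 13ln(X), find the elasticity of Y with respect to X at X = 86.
Elasticity = 1/ln(86) ≈ 0.2245

Elasticity = (dY/dX) · (X/Y)

dY/dX = 13/X
At X = 86: dY/dX = 13/86, Y = 13·ln(86)

Elasticity = (13/86) · (86 / (13·ln(86))) = 1/ln(86) ≈ 0.2245

Interpretation: for a small percentage change in X, the percentage change in Y is approximately 0.22 times as large.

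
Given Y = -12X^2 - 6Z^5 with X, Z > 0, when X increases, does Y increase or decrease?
Y decreases

Taking the partial derivative:
∂Y/∂X = -24X

∂Y/∂X = -24X < 0 (assuming positive values)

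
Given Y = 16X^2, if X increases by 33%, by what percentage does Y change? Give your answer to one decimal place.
76.9%

For Y = 16X^2:
If X → X(1 + 0.33)
Then Y → Y · (1 + 0.33)^2
     = Y · 1.7689

Percentage change = ((1 + 0.33)^2 − 1) × 100% ≈ 76.9%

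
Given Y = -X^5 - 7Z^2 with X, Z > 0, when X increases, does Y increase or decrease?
Y decreases

Taking the partial derivative:
∂Y/∂X = -5X^4

∂Y/∂X = -5X^4 < 0 (assuming positive values)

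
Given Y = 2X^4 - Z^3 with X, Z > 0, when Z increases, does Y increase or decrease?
Y decreases

Taking the partial derivative:
∂Y/∂Z = -3Z^2

∂Y/∂Z = -3Z^2 < 0 (assuming positive values)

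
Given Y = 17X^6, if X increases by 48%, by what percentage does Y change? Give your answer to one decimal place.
950.9%

For Y = 17X^6:
If X → X(1 + 0.48)
Then Y → Y · (1 + 0.48)^6
     ≈ Y · 10.5092

Percentage change = ((1 + 0.48)^6 − 1) × 100% ≈ 950.9%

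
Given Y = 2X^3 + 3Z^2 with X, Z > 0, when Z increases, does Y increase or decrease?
Y increases

Taking the partial derivative:
∂Y/∂Z = 6Z

∂Y/∂Z = 6Z > 0 (assuming positive values)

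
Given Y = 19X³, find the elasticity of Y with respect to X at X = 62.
Elasticity = 3

Elasticity = (dY/dX) · (X/Y)

dY/dX = 57·X²
At X = 62: dY/dX = 219108, Y = 4528232

Elasticity = 219108 · (62 / 4528232) = 3

Interpretation: for a small percentage change in X, the percentage change in Y is approximately 3.00 times as large.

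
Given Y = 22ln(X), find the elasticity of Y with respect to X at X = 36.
Elasticity = 1/ln(36) ≈ 0.2791

Elasticity = (dY/dX) · (X/Y)

dY/dX = 22/X
At X = 36: dY/dX = 11/18, Y = 22·ln(36)

Elasticity = (11/18) · (36 / (22·ln(36))) = 1/ln(36) ≈ 0.2791

Interpretation: for a small percentage change in X, the percentage change in Y is approximately 0.28 times as large.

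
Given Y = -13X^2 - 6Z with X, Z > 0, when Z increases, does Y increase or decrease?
Y decreases

Taking the partial derivative:
∂Y/∂Z = -6

∂Y/∂Z = -6 < 0 (assuming positive values)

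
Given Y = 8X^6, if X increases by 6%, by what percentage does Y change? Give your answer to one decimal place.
41.9%

For Y = 8X^6:
If X → X(1 + 0.06)
Then Y → Y · (1 + 0.06)^6
     ≈ Y · 1.4185

Percentage change = ((1 + 0.06)^6 − 1) × 100% ≈ 41.9%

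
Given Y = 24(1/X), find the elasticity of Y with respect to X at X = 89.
Elasticity = -1

Elasticity = (dY/dX) · (X/Y)

dY/dX = -24/X²
At X = 89: dY/dX = -24/7921, Y = 24/89

Elasticity = (-24/7921) · (89 / (24/89)) = -1

Interpretation: for a small percentage change in X, the percentage change in Y is approximately -1.00 times as large.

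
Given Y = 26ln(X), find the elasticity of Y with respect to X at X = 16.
Elasticity = 1/ln(16) ≈ 0.3607

Elasticity = (dY/dX) · (X/Y)

dY/dX = 26/X
At X = 16: dY/dX = 13/8, Y = 26·ln(16)

Elasticity = (13/8) · (16 / (26·ln(16))) = 1/ln(16) ≈ 0.3607

Interpretation: for a small percentage change in X, the percentage change in Y is approximately 0.36 times as large.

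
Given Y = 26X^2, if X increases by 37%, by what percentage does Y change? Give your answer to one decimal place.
87.7%

For Y = 26X^2:
If X → X(1 + 0.37)
Then Y → Y · (1 + 0.37)^2
     = Y · 1.8769

Percentage change = ((1 + 0.37)^2 − 1) × 100% ≈ 87.7%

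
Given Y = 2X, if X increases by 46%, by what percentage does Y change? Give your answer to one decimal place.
46.0%

For Y = 2X:
If X → X(1 + 0.46)
Then Y → Y · (1 + 0.46)^1
     = Y · 1.4600

Percentage change = ((1 + 0.46)^1 − 1) × 100% = 46.0%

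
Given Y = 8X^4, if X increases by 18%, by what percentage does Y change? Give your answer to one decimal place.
93.9%

For Y = 8X^4:
If X → X(1 + 0.18)
Then Y → Y · (1 + 0.18)^4
     ≈ Y · 1.9388

Percentage change = ((1 + 0.18)^4 − 1) × 100% ≈ 93.9%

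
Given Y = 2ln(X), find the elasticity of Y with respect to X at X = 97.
Elasticity = 1/ln(97) ≈ 0.2186

Elasticity = (dY/dX) · (X/Y)

dY/dX = 2/X
At X = 97: dY/dX = 2/97, Y = 2·ln(97)

Elasticity = (2/97) · (97 / (2·ln(97))) = 1/ln(97) ≈ 0.2186

Interpretation: for a small percentage change in X, the percentage change in Y is approximately 0.22 times as large.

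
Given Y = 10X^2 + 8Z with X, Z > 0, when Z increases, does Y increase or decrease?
Y increases

Taking the partial derivative:
∂Y/∂Z = 8

∂Y/∂Z = 8 > 0 (assuming positive values)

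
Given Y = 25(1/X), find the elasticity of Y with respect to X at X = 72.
Elasticity = -1

Elasticity = (dY/dX) · (X/Y)

dY/dX = -25/X²
At X = 72: dY/dX = -25/5184, Y = 25/72

Elasticity = (-25/5184) · (72 / (25/72)) = -1

Interpretation: for a small percentage change in X, the percentage change in Y is approximately -1.00 times as large.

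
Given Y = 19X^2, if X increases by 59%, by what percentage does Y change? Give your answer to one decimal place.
152.8%

For Y = 19X^2:
If X → X(1 + 0.59)
Then Y → Y · (1 + 0.59)^2
     = Y · 2.5281

Percentage change = ((1 + 0.59)^2 − 1) × 100% ≈ 152.8%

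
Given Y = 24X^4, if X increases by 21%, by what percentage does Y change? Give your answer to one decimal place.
114.4%

For Y = 24X^4:
If X → X(1 + 0.21)
Then Y → Y · (1 + 0.21)^4
     ≈ Y · 2.1436

Percentage change = ((1 + 0.21)^4 − 1) × 100% ≈ 114.4%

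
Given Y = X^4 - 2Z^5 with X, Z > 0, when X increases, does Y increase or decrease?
Y increases

Taking the partial derivative:
∂Y/∂X = 4X^3

∂Y/∂X = 4X^3 > 0 (assuming positive values)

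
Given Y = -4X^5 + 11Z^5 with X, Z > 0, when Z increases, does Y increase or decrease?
Y increases

Taking the partial derivative:
∂Y/∂Z = 55Z^4

∂Y/∂Z = 55Z^4 > 0 (assuming positive values)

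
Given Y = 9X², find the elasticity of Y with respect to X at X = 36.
Elasticity = 2

Elasticity = (dY/dX) · (X/Y)

dY/dX = 18·X
At X = 36: dY/dX = 648, Y = 11664

Elasticity = 648 · (36 / 11664) = 2

Interpretation: for a small percentage change in X, the percentage change in Y is approximately 2.00 times as large.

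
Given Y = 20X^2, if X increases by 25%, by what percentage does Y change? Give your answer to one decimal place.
56.3%

For Y = 20X^2:
If X → X(1 + 0.25)
Then Y → Y · (1 + 0.25)^2
     = Y · 1.5625

Percentage change = ((1 + 0.25)^2 − 1) × 100% ≈ 56.3%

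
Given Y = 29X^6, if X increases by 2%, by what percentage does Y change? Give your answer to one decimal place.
12.6%

For Y = 29X^6:
If X → X(1 + 0.02)
Then Y → Y · (1 + 0.02)^6
     ≈ Y · 1.1262

Percentage change = ((1 + 0.02)^6 − 1) × 100% ≈ 12.6%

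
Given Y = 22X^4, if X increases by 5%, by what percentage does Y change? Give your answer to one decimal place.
21.6%

For Y = 22X^4:
If X → X(1 + 0.05)
Then Y → Y · (1 + 0.05)^4
     ≈ Y · 1.2155

Percentage change = ((1 + 0.05)^4 − 1) × 100% ≈ 21.6%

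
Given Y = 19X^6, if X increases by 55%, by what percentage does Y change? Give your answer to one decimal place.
1286.7%

For Y = 19X^6:
If X → X(1 + 0.55)
Then Y → Y · (1 + 0.55)^6
     ≈ Y · 13.8672

Percentage change = ((1 + 0.55)^6 − 1) × 100% ≈ 1286.7%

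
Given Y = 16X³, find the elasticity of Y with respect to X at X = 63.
Elasticity = 3

Elasticity = (dY/dX) · (X/Y)

dY/dX = 48·X²
At X = 63: dY/dX = 190512, Y = 4000752

Elasticity = 190512 · (63 / 4000752) = 3

Interpretation: for a small percentage change in X, the percentage change in Y is approximately 3.00 times as large.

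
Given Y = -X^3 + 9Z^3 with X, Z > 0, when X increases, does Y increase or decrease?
Y decreases

Taking the partial derivative:
∂Y/∂X = -3X^2

∂Y/∂X = -3X^2 < 0 (assuming positive values)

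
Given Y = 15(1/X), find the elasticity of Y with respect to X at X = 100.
Elasticity = -1

Elasticity = (dY/dX) · (X/Y)

dY/dX = -15/X²
At X = 100: dY/dX = -3/2000, Y = 3/20

Elasticity = (-3/2000) · (100 / (3/20)) = -1

Interpretation: for a small percentage change in X, the percentage change in Y is approximately -1.00 times as large.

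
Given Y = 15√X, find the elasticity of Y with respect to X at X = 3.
Elasticity = 1/2

Elasticity = (dY/dX) · (X/Y)

dY/dX = 15/(2·√X)
At X = 3: dY/dX = 5·√3/2, Y = 15·√3

Elasticity = (5·√3/2) · (3 / (15·√3)) = 1/2

Interpretation: for a small percentage change in X, the percentage change in Y is approximately 0.50 times as large.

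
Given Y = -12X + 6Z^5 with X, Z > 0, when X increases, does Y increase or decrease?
Y decreases

Taking the partial derivative:
∂Y/∂X = -12

∂Y/∂X = -12 < 0 (assuming positive values)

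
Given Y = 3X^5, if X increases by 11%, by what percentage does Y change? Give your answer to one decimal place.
68.5%

For Y = 3X^5:
If X → X(1 + 0.11)
Then Y → Y · (1 + 0.11)^5
     ≈ Y · 1.6851

Percentage change = ((1 + 0.11)^5 − 1) × 100% ≈ 68.5%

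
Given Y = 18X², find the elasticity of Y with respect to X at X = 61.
Elasticity = 2

Elasticity = (dY/dX) · (X/Y)

dY/dX = 36·X
At X = 61: dY/dX = 2196, Y = 66978

Elasticity = 2196 · (61 / 66978) = 2

Interpretation: for a small percentage change in X, the percentage change in Y is approximately 2.00 times as large.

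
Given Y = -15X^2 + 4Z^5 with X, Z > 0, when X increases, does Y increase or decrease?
Y decreases

Taking the partial derivative:
∂Y/∂X = -30X

∂Y/∂X = -30X < 0 (assuming positive values)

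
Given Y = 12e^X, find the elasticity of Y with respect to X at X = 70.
Elasticity = 70

Elasticity = (dY/dX) · (X/Y)

dY/dX = 12·e^X
At X = 70: dY/dX = 12·e^70, Y = 12·e^70

Elasticity = (12·e^70) · (70 / (12·e^70)) = 70

Interpretation: for a small percentage change in X, the percentage change in Y is approximately 70.00 times as large.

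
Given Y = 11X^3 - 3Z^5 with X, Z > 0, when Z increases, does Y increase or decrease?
Y decreases

Taking the partial derivative:
∂Y/∂Z = -15Z^4

∂Y/∂Z = -15Z^4 < 0 (assuming positive values)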